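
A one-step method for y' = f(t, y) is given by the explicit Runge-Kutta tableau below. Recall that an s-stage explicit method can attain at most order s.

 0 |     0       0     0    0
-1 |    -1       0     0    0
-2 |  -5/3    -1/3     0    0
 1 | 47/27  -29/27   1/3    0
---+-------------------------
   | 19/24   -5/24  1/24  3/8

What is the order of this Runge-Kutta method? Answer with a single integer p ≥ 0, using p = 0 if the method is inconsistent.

b = (19/24, -5/24, 1/24, 3/8)
c = (0, -1, -2, 1)
Ac = (0, 0, 1/3, 11/27)
Σ b_i: 19/24·1 + (-5/24)·1 + 1/24·1 + 3/8·1 = 1 ✓
b·c: (-5/24)·(-1) + 1/24·(-2) + 3/8·1 = 1/2 ✓
b·c²: (-5/24)·1 + 1/24·4 + 3/8·1 = 1/3 ✓
b·Ac: 1/24·1/3 + 3/8·11/27 = 1/6 ✓
b·c³: (-5/24)·(-1) + 1/24·(-8) + 3/8·1 = 1/4 ✓
b·(c∘Ac): 1/24·(-2/3) + 3/8·11/27 = 1/8 ✓
b·Ac²: 1/24·(-1/3) + 3/8·7/27 = 1/12 ✓
b·A²c: 3/8·1/9 = 1/24 ✓; 4 stages ⇒ order 4.

4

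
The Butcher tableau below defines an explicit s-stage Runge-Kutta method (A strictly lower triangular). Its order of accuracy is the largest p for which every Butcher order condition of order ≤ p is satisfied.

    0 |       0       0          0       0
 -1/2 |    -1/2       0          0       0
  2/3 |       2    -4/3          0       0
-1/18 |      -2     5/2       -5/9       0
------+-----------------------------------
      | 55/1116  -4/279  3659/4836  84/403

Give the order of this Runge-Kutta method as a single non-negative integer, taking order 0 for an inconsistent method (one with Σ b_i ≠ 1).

3

b = (55/1116, -4/279, 3659/4836, 84/403)
c = (0, -1/2, 2/3, -1/18)
Ac = (0, 0, 2/3, -175/108)
Σ b_i: 55/1116·1 + (-4/279)·1 + 3659/4836·1 + 84/403·1 = 1 ✓
b·c: (-4/279)·(-1/2) + 3659/4836·2/3 + 84/403·(-1/18) = 1/2 ✓
b·c²: (-4/279)·1/4 + 3659/4836·4/9 + 84/403·1/324 = 1/3 ✓
b·Ac: 3659/4836·2/3 + 84/403·(-175/108) = 1/6 ✓
b·c³: (-4/279)·(-1/8) + 3659/4836·8/27 + 84/403·(-1/5832) = 1702/7533 ≠ 1/4 ⇒ order 3.
b·(c∘Ac): 3659/4836·4/9 + 84/403·175/1944 = 1783/5022 ≠ 1/8
b·Ac²: 3659/4836·(-1/3) + 84/403·245/648 = -7547/43524 ≠ 1/12
b·A²c: 84/403·(-10/27) = -280/3627 ≠ 1/24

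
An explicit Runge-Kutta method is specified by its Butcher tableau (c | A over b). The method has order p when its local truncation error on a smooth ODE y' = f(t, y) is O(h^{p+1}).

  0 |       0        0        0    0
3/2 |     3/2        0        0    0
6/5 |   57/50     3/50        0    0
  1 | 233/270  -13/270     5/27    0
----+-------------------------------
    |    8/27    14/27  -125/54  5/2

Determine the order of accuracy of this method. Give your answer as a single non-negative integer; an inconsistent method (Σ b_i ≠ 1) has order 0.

b = (8/27, 14/27, -125/54, 5/2)
c = (0, 3/2, 6/5, 1)
Ac = (0, 0, 9/100, 3/20)
Σ b_i: 8/27·1 + 14/27·1 + (-125/54)·1 + 5/2·1 = 1 ✓
b·c: 14/27·3/2 + (-125/54)·6/5 + 5/2·1 = 1/2 ✓
b·c²: 14/27·9/4 + (-125/54)·36/25 + 5/2·1 = 1/3 ✓
b·Ac: (-125/54)·9/100 + 5/2·3/20 = 1/6 ✓
b·c³: 14/27·27/8 + (-125/54)·216/125 + 5/2·1 = 1/4 ✓
b·(c∘Ac): (-125/54)·27/250 + 5/2·3/20 = 1/8 ✓
b·Ac²: (-125/54)·27/200 + 5/2·19/120 = 1/12 ✓
b·A²c: 5/2·1/60 = 1/24 ✓; 4 stages ⇒ order 4.

4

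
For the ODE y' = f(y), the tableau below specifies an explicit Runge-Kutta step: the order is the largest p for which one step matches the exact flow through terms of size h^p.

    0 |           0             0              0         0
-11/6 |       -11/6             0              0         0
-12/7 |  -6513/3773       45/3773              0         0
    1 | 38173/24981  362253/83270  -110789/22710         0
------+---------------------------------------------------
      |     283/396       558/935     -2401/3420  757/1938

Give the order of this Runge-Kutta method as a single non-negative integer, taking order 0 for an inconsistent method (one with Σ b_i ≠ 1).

b = (283/396, 558/935, -2401/3420, 757/1938)
c = (0, -11/6, -12/7, 1)
Ac = (0, 0, -15/686, 1173/3028)
Σ b_i: 283/396·1 + 558/935·1 + (-2401/3420)·1 + 757/1938·1 = 1 ✓
b·c: 558/935·(-11/6) + (-2401/3420)·(-12/7) + 757/1938·1 = 1/2 ✓
b·c²: 558/935·121/36 + (-2401/3420)·144/49 + 757/1938·1 = 1/3 ✓
b·Ac: (-2401/3420)·(-15/686) + 757/1938·1173/3028 = 1/6 ✓
b·c³: 558/935·(-1331/216) + (-2401/3420)·(-1728/343) + 757/1938·1 = 1/4 ✓
b·(c∘Ac): (-2401/3420)·90/2401 + 757/1938·1173/3028 = 1/8 ✓
b·Ac²: (-2401/3420)·55/1372 + 757/1938·5185/18168 = 1/12 ✓
b·A²c: 757/1938·323/3028 = 1/24 ✓; 4 stages ⇒ order 4.

4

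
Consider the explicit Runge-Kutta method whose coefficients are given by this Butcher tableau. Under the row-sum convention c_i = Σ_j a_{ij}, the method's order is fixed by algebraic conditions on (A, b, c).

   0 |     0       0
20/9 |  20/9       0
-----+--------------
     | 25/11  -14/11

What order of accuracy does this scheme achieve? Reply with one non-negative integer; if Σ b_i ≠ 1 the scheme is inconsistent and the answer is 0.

1

b = (25/11, -14/11)
c = (0, 20/9)
Σ b_i: 25/11·1 + (-14/11)·1 = 1 ✓
b·c: (-14/11)·20/9 = -280/99 ≠ 1/2 ⇒ order 1.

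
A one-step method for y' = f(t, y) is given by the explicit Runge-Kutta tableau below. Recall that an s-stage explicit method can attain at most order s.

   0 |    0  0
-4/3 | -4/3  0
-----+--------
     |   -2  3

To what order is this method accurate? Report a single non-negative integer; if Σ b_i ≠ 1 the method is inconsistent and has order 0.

1

b = (-2, 3)
c = (0, -4/3)
Σ b_i: (-2)·1 + 3·1 = 1 ✓
b·c: 3·(-4/3) = -4 ≠ 1/2 ⇒ order 1.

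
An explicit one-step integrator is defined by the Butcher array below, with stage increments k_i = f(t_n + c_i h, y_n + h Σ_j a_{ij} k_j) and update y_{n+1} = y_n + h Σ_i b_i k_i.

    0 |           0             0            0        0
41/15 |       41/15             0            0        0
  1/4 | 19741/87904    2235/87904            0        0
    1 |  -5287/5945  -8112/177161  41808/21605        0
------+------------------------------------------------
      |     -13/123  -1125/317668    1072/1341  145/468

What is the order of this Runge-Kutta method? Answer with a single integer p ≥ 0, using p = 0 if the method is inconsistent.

b = (-13/123, -1125/317668, 1072/1341, 145/468)
c = (0, 41/15, 1/4, 1)
Ac = (0, 0, 149/2144, 52/145)
Σ b_i: (-13/123)·1 + (-1125/317668)·1 + 1072/1341·1 + 145/468·1 = 1 ✓
b·c: (-1125/317668)·41/15 + 1072/1341·1/4 + 145/468·1 = 1/2 ✓
b·c²: (-1125/317668)·1681/225 + 1072/1341·1/16 + 145/468·1 = 1/3 ✓
b·Ac: 1072/1341·149/2144 + 145/468·52/145 = 1/6 ✓
b·c³: (-1125/317668)·68921/3375 + 1072/1341·1/64 + 145/468·1 = 1/4 ✓
b·(c∘Ac): 1072/1341·149/8576 + 145/468·52/145 = 1/8 ✓
b·Ac²: 1072/1341·6109/32160 + 145/468·(-481/2175) = 1/12 ✓
b·A²c: 145/468·39/290 = 1/24 ✓; 4 stages ⇒ order 4.

4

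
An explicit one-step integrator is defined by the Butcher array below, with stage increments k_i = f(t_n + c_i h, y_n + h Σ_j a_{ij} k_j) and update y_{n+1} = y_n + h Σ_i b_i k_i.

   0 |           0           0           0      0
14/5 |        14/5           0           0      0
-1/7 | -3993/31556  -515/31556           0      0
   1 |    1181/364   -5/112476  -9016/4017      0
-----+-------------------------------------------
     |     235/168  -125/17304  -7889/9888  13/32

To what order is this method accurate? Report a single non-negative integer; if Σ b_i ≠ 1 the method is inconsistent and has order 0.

4

b = (235/168, -125/17304, -7889/9888, 13/32)
c = (0, 14/5, -1/7, 1)
Ac = (0, 0, -103/2254, 25/78)
Σ b_i: 235/168·1 + (-125/17304)·1 + (-7889/9888)·1 + 13/32·1 = 1 ✓
b·c: (-125/17304)·14/5 + (-7889/9888)·(-1/7) + 13/32·1 = 1/2 ✓
b·c²: (-125/17304)·196/25 + (-7889/9888)·1/49 + 13/32·1 = 1/3 ✓
b·Ac: (-7889/9888)·(-103/2254) + 13/32·25/78 = 1/6 ✓
b·c³: (-125/17304)·2744/125 + (-7889/9888)·(-1/343) + 13/32·1 = 1/4 ✓
b·(c∘Ac): (-7889/9888)·103/15778 + 13/32·25/78 = 1/8 ✓
b·Ac²: (-7889/9888)·(-103/805) + 13/32·(-3/65) = 1/12 ✓
b·A²c: 13/32·4/39 = 1/24 ✓; 4 stages ⇒ order 4.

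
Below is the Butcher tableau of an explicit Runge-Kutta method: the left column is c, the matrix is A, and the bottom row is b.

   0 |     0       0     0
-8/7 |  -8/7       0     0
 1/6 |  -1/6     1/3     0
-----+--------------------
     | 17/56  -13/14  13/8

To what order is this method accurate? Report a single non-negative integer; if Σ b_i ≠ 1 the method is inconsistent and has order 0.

b = (17/56, -13/14, 13/8)
c = (0, -8/7, 1/6)
Ac = (0, 0, -8/21)
Σ b_i: 17/56·1 + (-13/14)·1 + 13/8·1 = 1 ✓
b·c: (-13/14)·(-8/7) + 13/8·1/6 = 3133/2352 ≠ 1/2 ⇒ order 1.

1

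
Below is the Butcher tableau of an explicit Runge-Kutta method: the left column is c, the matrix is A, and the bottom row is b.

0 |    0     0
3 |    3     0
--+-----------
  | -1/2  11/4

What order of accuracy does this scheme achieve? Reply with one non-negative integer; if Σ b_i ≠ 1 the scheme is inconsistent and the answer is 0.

0

b = (-1/2, 11/4)
c = (0, 3)
Σ b_i: (-1/2)·1 + 11/4·1 = 9/4 ≠ 1 ⇒ order 0.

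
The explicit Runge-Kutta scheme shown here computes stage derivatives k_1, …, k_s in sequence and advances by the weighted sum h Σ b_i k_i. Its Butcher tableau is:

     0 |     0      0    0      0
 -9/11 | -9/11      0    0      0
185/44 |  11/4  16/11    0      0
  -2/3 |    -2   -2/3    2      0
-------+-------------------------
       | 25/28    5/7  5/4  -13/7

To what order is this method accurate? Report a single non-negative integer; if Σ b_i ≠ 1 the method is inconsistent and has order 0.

1

b = (25/28, 5/7, 5/4, -13/7)
c = (0, -9/11, 185/44, -2/3)
Ac = (0, 0, -144/121, 197/22)
Σ b_i: 25/28·1 + 5/7·1 + 5/4·1 + (-13/7)·1 = 1 ✓
b·c: 5/7·(-9/11) + 5/4·185/44 + (-13/7)·(-2/3) = 21841/3696 ≠ 1/2 ⇒ order 1.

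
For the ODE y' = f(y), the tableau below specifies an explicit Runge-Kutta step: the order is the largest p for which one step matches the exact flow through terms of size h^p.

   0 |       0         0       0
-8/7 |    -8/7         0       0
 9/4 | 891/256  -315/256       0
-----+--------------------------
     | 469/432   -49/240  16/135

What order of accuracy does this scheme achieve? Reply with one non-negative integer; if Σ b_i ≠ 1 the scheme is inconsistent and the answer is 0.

3

b = (469/432, -49/240, 16/135)
c = (0, -8/7, 9/4)
Ac = (0, 0, 45/32)
Σ b_i: 469/432·1 + (-49/240)·1 + 16/135·1 = 1 ✓
b·c: (-49/240)·(-8/7) + 16/135·9/4 = 1/2 ✓
b·c²: (-49/240)·64/49 + 16/135·81/16 = 1/3 ✓
b·Ac: 16/135·45/32 = 1/6 ✓; 3 stages ⇒ order 3.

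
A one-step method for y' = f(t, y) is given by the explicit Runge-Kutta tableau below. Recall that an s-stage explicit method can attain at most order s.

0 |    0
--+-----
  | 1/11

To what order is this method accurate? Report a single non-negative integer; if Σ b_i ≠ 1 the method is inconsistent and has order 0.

0

b = (1/11)
c = (0)
Σ b_i: 1/11·1 = 1/11 ≠ 1 ⇒ order 0.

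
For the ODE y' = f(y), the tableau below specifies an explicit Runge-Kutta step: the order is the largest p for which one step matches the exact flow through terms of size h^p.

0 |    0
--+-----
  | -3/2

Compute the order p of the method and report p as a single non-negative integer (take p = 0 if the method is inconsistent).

b = (-3/2)
c = (0)
Σ b_i: (-3/2)·1 = -3/2 ≠ 1 ⇒ order 0.

0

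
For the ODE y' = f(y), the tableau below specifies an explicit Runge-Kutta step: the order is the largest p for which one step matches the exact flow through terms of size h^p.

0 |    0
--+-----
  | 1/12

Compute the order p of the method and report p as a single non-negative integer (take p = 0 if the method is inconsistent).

0

b = (1/12)
c = (0)
Σ b_i: 1/12·1 = 1/12 ≠ 1 ⇒ order 0.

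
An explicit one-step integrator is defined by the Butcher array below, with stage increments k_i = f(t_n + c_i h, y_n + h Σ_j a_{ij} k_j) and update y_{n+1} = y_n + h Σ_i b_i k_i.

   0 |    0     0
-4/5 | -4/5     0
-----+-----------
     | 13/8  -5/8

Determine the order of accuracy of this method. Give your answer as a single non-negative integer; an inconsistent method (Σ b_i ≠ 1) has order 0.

b = (13/8, -5/8)
c = (0, -4/5)
Σ b_i: 13/8·1 + (-5/8)·1 = 1 ✓
b·c: (-5/8)·(-4/5) = 1/2 ✓; 2 stages ⇒ order 2.

2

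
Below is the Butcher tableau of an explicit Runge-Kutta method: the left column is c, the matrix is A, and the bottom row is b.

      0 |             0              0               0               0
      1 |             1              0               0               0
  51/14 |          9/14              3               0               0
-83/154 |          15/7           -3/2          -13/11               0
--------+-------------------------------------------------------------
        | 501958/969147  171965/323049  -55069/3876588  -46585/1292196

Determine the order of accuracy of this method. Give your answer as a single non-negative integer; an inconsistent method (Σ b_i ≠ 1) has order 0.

b = (501958/969147, 171965/323049, -55069/3876588, -46585/1292196)
c = (0, 1, 51/14, -83/154)
Ac = (0, 0, 3, -447/77)
Σ b_i: 501958/969147·1 + 171965/323049·1 + (-55069/3876588)·1 + (-46585/1292196)·1 = 1 ✓
b·c: 171965/323049·1 + (-55069/3876588)·51/14 + (-46585/1292196)·(-83/154) = 1/2 ✓
b·c²: 171965/323049·1 + (-55069/3876588)·2601/196 + (-46585/1292196)·6889/23716 = 1/3 ✓
b·Ac: (-55069/3876588)·3 + (-46585/1292196)·(-447/77) = 1/6 ✓
b·c³: 171965/323049·1 + (-55069/3876588)·132651/2744 + (-46585/1292196)·(-571787/3652264) = -2691253/18090744 ≠ 1/4 ⇒ order 3.
b·(c∘Ac): (-55069/3876588)·153/14 + (-46585/1292196)·37101/11858 = -808179/3015124 ≠ 1/8
b·Ac²: (-55069/3876588)·3 + (-46585/1292196)·(-37047/2156) = 20871503/36181488 ≠ 1/12
b·A²c: (-46585/1292196)·(-39/11) = 55055/430732 ≠ 1/24

3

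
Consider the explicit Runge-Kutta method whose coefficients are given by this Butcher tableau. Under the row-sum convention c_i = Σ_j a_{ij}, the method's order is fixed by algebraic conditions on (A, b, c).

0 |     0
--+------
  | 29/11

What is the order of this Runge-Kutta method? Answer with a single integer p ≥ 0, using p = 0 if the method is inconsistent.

0

b = (29/11)
c = (0)
Σ b_i: 29/11·1 = 29/11 ≠ 1 ⇒ order 0.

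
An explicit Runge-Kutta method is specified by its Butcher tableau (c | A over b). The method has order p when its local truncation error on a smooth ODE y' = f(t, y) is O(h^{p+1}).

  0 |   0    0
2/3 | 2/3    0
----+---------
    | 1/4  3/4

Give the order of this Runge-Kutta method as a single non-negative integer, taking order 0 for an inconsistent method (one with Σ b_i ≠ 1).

b = (1/4, 3/4)
c = (0, 2/3)
Σ b_i: 1/4·1 + 3/4·1 = 1 ✓
b·c: 3/4·2/3 = 1/2 ✓; 2 stages ⇒ order 2.

2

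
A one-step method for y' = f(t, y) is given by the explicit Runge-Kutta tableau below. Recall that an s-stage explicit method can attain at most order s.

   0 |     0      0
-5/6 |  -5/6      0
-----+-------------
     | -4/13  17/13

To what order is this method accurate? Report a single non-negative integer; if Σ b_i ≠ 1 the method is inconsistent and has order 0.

b = (-4/13, 17/13)
c = (0, -5/6)
Σ b_i: (-4/13)·1 + 17/13·1 = 1 ✓
b·c: 17/13·(-5/6) = -85/78 ≠ 1/2 ⇒ order 1.

1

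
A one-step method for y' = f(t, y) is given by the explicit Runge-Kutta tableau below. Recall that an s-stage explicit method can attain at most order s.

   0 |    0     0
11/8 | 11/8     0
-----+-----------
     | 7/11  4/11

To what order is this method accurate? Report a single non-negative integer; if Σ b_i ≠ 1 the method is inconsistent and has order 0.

b = (7/11, 4/11)
c = (0, 11/8)
Σ b_i: 7/11·1 + 4/11·1 = 1 ✓
b·c: 4/11·11/8 = 1/2 ✓; 2 stages ⇒ order 2.

2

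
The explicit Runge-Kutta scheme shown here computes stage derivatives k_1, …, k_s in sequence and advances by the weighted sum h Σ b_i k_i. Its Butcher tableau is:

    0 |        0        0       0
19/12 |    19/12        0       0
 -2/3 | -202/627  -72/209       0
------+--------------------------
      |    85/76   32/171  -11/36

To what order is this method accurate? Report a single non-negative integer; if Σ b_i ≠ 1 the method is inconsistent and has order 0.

3

b = (85/76, 32/171, -11/36)
c = (0, 19/12, -2/3)
Ac = (0, 0, -6/11)
Σ b_i: 85/76·1 + 32/171·1 + (-11/36)·1 = 1 ✓
b·c: 32/171·19/12 + (-11/36)·(-2/3) = 1/2 ✓
b·c²: 32/171·361/144 + (-11/36)·4/9 = 1/3 ✓
b·Ac: (-11/36)·(-6/11) = 1/6 ✓; 3 stages ⇒ order 3.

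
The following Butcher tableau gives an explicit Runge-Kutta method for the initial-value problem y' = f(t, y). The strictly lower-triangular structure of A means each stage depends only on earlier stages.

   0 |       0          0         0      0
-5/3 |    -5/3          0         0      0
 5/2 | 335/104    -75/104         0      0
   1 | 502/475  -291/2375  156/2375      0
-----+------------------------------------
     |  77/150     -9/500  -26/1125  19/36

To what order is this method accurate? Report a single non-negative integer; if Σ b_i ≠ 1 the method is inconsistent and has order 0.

b = (77/150, -9/500, -26/1125, 19/36)
c = (0, -5/3, 5/2, 1)
Ac = (0, 0, 125/104, 7/19)
Σ b_i: 77/150·1 + (-9/500)·1 + (-26/1125)·1 + 19/36·1 = 1 ✓
b·c: (-9/500)·(-5/3) + (-26/1125)·5/2 + 19/36·1 = 1/2 ✓
b·c²: (-9/500)·25/9 + (-26/1125)·25/4 + 19/36·1 = 1/3 ✓
b·Ac: (-26/1125)·125/104 + 19/36·7/19 = 1/6 ✓
b·c³: (-9/500)·(-125/27) + (-26/1125)·125/8 + 19/36·1 = 1/4 ✓
b·(c∘Ac): (-26/1125)·625/208 + 19/36·7/19 = 1/8 ✓
b·Ac²: (-26/1125)·(-625/312) + 19/36·4/57 = 1/12 ✓
b·A²c: 19/36·3/38 = 1/24 ✓; 4 stages ⇒ order 4.

4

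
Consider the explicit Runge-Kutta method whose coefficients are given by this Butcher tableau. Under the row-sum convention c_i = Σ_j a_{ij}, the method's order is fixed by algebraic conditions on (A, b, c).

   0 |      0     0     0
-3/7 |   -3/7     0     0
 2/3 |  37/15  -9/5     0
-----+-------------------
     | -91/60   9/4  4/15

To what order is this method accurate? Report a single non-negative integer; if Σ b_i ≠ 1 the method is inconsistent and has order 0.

b = (-91/60, 9/4, 4/15)
c = (0, -3/7, 2/3)
Ac = (0, 0, 27/35)
Σ b_i: (-91/60)·1 + 9/4·1 + 4/15·1 = 1 ✓
b·c: 9/4·(-3/7) + 4/15·2/3 = -991/1260 ≠ 1/2 ⇒ order 1.

1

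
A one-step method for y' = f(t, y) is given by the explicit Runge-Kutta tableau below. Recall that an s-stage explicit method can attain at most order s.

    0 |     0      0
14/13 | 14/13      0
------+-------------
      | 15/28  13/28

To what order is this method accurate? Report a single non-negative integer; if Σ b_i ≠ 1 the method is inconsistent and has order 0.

2

b = (15/28, 13/28)
c = (0, 14/13)
Σ b_i: 15/28·1 + 13/28·1 = 1 ✓
b·c: 13/28·14/13 = 1/2 ✓; 2 stages ⇒ order 2.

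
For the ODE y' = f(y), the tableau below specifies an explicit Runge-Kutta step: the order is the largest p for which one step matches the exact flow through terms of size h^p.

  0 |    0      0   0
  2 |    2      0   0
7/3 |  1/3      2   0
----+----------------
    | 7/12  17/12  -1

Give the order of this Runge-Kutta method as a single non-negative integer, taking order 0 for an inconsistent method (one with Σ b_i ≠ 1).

b = (7/12, 17/12, -1)
c = (0, 2, 7/3)
Ac = (0, 0, 4)
Σ b_i: 7/12·1 + 17/12·1 + (-1)·1 = 1 ✓
b·c: 17/12·2 + (-1)·7/3 = 1/2 ✓
b·c²: 17/12·4 + (-1)·49/9 = 2/9 ≠ 1/3 ⇒ order 2.
b·Ac: (-1)·4 = -4 ≠ 1/6

2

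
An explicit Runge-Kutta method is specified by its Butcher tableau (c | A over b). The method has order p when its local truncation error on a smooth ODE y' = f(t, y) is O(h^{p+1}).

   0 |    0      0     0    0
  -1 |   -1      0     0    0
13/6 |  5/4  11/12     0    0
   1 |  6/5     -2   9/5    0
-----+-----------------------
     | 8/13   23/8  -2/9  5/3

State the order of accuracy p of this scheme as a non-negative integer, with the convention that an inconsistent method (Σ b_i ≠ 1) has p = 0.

0

b = (8/13, 23/8, -2/9, 5/3)
c = (0, -1, 13/6, 1)
Ac = (0, 0, -11/12, 59/10)
Σ b_i: 8/13·1 + 23/8·1 + (-2/9)·1 + 5/3·1 = 4619/936 ≠ 1 ⇒ order 0.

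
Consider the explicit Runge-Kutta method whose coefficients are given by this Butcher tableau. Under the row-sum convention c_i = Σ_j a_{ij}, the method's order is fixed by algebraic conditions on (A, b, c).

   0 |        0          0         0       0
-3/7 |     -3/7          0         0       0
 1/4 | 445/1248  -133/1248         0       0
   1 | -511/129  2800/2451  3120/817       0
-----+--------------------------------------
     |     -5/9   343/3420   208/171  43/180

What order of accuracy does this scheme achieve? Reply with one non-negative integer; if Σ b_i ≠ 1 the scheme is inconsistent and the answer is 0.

b = (-5/9, 343/3420, 208/171, 43/180)
c = (0, -3/7, 1/4, 1)
Ac = (0, 0, 19/416, 20/43)
Σ b_i: (-5/9)·1 + 343/3420·1 + 208/171·1 + 43/180·1 = 1 ✓
b·c: 343/3420·(-3/7) + 208/171·1/4 + 43/180·1 = 1/2 ✓
b·c²: 343/3420·9/49 + 208/171·1/16 + 43/180·1 = 1/3 ✓
b·Ac: 208/171·19/416 + 43/180·20/43 = 1/6 ✓
b·c³: 343/3420·(-27/343) + 208/171·1/64 + 43/180·1 = 1/4 ✓
b·(c∘Ac): 208/171·19/1664 + 43/180·20/43 = 1/8 ✓
b·Ac²: 208/171·(-57/2912) + 43/180·135/301 = 1/12 ✓
b·A²c: 43/180·15/86 = 1/24 ✓; 4 stages ⇒ order 4.

4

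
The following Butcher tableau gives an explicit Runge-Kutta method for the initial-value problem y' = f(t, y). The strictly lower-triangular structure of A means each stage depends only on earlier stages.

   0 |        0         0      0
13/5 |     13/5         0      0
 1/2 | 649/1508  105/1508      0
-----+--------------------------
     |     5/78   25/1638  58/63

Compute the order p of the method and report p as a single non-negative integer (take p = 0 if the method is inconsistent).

3

b = (5/78, 25/1638, 58/63)
c = (0, 13/5, 1/2)
Ac = (0, 0, 21/116)
Σ b_i: 5/78·1 + 25/1638·1 + 58/63·1 = 1 ✓
b·c: 25/1638·13/5 + 58/63·1/2 = 1/2 ✓
b·c²: 25/1638·169/25 + 58/63·1/4 = 1/3 ✓
b·Ac: 58/63·21/116 = 1/6 ✓; 3 stages ⇒ order 3.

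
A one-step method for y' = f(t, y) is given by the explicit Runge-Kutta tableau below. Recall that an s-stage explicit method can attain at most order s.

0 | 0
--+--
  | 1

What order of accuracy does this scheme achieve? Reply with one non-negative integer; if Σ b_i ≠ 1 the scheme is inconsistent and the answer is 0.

1

b = (1)
c = (0)
Σ b_i: 1·1 = 1 ✓; 1 stage ⇒ order 1.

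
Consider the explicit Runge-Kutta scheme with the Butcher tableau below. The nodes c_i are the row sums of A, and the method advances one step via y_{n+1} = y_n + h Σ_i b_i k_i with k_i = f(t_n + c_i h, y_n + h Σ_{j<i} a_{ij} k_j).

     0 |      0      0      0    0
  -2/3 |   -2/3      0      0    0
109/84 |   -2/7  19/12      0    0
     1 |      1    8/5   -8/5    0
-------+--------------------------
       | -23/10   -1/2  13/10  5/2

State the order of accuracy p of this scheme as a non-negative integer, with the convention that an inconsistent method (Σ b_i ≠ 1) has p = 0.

b = (-23/10, -1/2, 13/10, 5/2)
c = (0, -2/3, 109/84, 1)
Ac = (0, 0, -19/18, -22/7)
Σ b_i: (-23/10)·1 + (-1/2)·1 + 13/10·1 + 5/2·1 = 1 ✓
b·c: (-1/2)·(-2/3) + 13/10·109/84 + 5/2·1 = 3797/840 ≠ 1/2 ⇒ order 1.

1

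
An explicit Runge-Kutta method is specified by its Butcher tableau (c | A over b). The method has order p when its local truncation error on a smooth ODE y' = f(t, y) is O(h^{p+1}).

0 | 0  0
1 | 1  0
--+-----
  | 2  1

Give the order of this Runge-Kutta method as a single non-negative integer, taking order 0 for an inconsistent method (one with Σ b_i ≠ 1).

b = (2, 1)
c = (0, 1)
Σ b_i: 2·1 + 1·1 = 3 ≠ 1 ⇒ order 0.

0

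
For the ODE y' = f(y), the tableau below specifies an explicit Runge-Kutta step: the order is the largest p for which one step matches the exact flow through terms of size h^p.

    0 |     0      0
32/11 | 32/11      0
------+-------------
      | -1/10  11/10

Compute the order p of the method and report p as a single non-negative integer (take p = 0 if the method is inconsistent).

b = (-1/10, 11/10)
c = (0, 32/11)
Σ b_i: (-1/10)·1 + 11/10·1 = 1 ✓
b·c: 11/10·32/11 = 16/5 ≠ 1/2 ⇒ order 1.

1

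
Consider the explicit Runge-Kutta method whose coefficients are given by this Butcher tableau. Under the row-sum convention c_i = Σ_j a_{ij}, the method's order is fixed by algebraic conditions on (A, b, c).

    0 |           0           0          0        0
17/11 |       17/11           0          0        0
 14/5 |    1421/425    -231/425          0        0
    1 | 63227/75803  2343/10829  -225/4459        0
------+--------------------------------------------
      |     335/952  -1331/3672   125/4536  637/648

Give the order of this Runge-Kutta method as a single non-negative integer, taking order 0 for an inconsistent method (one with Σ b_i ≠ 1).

4

b = (335/952, -1331/3672, 125/4536, 637/648)
c = (0, 17/11, 14/5, 1)
Ac = (0, 0, -21/25, 123/637)
Σ b_i: 335/952·1 + (-1331/3672)·1 + 125/4536·1 + 637/648·1 = 1 ✓
b·c: (-1331/3672)·17/11 + 125/4536·14/5 + 637/648·1 = 1/2 ✓
b·c²: (-1331/3672)·289/121 + 125/4536·196/25 + 637/648·1 = 1/3 ✓
b·Ac: 125/4536·(-21/25) + 637/648·123/637 = 1/6 ✓
b·c³: (-1331/3672)·4913/1331 + 125/4536·2744/125 + 637/648·1 = 1/4 ✓
b·(c∘Ac): 125/4536·(-294/125) + 637/648·123/637 = 1/8 ✓
b·Ac²: 125/4536·(-357/275) + 637/648·849/7007 = 1/12 ✓
b·A²c: 637/648·27/637 = 1/24 ✓; 4 stages ⇒ order 4.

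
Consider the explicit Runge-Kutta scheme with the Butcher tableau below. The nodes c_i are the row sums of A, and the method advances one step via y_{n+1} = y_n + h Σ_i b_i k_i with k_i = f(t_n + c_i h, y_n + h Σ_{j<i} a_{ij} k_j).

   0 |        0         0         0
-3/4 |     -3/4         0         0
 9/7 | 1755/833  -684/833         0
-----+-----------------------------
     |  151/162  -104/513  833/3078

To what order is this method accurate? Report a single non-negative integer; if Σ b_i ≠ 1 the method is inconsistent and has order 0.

3

b = (151/162, -104/513, 833/3078)
c = (0, -3/4, 9/7)
Ac = (0, 0, 513/833)
Σ b_i: 151/162·1 + (-104/513)·1 + 833/3078·1 = 1 ✓
b·c: (-104/513)·(-3/4) + 833/3078·9/7 = 1/2 ✓
b·c²: (-104/513)·9/16 + 833/3078·81/49 = 1/3 ✓
b·Ac: 833/3078·513/833 = 1/6 ✓; 3 stages ⇒ order 3.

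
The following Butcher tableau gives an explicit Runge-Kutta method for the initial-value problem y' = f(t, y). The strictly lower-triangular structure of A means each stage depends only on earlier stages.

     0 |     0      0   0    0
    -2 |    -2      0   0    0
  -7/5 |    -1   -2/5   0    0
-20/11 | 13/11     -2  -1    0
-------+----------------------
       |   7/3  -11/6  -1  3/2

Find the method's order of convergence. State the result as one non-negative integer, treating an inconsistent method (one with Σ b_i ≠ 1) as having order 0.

1

b = (7/3, -11/6, -1, 3/2)
c = (0, -2, -7/5, -20/11)
Ac = (0, 0, 4/5, 27/5)
Σ b_i: 7/3·1 + (-11/6)·1 + (-1)·1 + 3/2·1 = 1 ✓
b·c: (-11/6)·(-2) + (-1)·(-7/5) + 3/2·(-20/11) = 386/165 ≠ 1/2 ⇒ order 1.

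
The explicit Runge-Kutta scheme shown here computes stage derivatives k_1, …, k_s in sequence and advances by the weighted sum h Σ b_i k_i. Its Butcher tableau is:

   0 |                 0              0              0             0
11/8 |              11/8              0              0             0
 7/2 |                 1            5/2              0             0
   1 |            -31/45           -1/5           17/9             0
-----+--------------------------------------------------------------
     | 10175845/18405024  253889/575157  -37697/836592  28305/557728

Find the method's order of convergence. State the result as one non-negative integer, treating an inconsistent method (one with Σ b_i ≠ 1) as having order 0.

3

b = (10175845/18405024, 253889/575157, -37697/836592, 28305/557728)
c = (0, 11/8, 7/2, 1)
Ac = (0, 0, 55/16, 2281/360)
Σ b_i: 10175845/18405024·1 + 253889/575157·1 + (-37697/836592)·1 + 28305/557728·1 = 1 ✓
b·c: 253889/575157·11/8 + (-37697/836592)·7/2 + 28305/557728·1 = 1/2 ✓
b·c²: 253889/575157·121/64 + (-37697/836592)·49/4 + 28305/557728·1 = 1/3 ✓
b·Ac: (-37697/836592)·55/16 + 28305/557728·2281/360 = 1/6 ✓
b·c³: 253889/575157·1331/512 + (-37697/836592)·343/8 + 28305/557728·1 = -6547025/8923648 ≠ 1/4 ⇒ order 3.
b·(c∘Ac): (-37697/836592)·385/32 + 28305/557728·2281/360 = -5904851/26770944 ≠ 1/8
b·Ac²: (-37697/836592)·605/128 + 28305/557728·65551/2880 = 25222013/26770944 ≠ 1/12
b·A²c: 28305/557728·935/144 = 2940575/8923648 ≠ 1/24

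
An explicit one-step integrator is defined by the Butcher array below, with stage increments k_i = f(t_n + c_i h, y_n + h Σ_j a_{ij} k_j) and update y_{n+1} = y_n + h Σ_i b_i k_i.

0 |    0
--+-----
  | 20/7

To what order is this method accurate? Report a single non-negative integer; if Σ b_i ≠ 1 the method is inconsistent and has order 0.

0

b = (20/7)
c = (0)
Σ b_i: 20/7·1 = 20/7 ≠ 1 ⇒ order 0.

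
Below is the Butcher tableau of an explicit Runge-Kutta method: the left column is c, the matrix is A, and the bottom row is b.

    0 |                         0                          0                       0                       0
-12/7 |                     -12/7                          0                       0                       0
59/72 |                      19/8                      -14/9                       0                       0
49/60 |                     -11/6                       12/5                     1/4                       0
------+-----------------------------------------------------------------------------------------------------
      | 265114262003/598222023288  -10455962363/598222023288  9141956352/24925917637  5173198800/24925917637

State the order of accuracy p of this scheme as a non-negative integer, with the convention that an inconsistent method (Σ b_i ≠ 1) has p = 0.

b = (265114262003/598222023288, -10455962363/598222023288, 9141956352/24925917637, 5173198800/24925917637)
c = (0, -12/7, 59/72, 49/60)
Ac = (0, 0, 8/3, -39407/10080)
Σ b_i: 265114262003/598222023288·1 + (-10455962363/598222023288)·1 + 9141956352/24925917637·1 + 5173198800/24925917637·1 = 1 ✓
b·c: (-10455962363/598222023288)·(-12/7) + 9141956352/24925917637·59/72 + 5173198800/24925917637·49/60 = 1/2 ✓
b·c²: (-10455962363/598222023288)·144/49 + 9141956352/24925917637·3481/5184 + 5173198800/24925917637·2401/3600 = 1/3 ✓
b·Ac: 9141956352/24925917637·8/3 + 5173198800/24925917637·(-39407/10080) = 1/6 ✓
b·c³: (-10455962363/598222023288)·(-1728/343) + 9141956352/24925917637·205379/373248 + 5173198800/24925917637·117649/216000 = 37962065688061/94219968667860 ≠ 1/4 ⇒ order 3.
b·(c∘Ac): 9141956352/24925917637·59/27 + 5173198800/24925917637·(-275849/86400) = 249149702897/1794666069864 ≠ 1/8
b·Ac²: 9141956352/24925917637·(-32/7) + 5173198800/24925917637·36684653/5080320 = -13415902896943/75375974934288 ≠ 1/12
b·A²c: 5173198800/24925917637·2/3 = 3448799200/24925917637 ≠ 1/24

3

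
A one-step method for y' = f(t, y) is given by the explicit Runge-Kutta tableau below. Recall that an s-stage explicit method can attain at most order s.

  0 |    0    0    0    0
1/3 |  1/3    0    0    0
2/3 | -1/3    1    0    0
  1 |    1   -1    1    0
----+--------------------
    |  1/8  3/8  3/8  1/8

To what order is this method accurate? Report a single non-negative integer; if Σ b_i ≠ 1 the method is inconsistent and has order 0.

4

b = (1/8, 3/8, 3/8, 1/8)
c = (0, 1/3, 2/3, 1)
Ac = (0, 0, 1/3, 1/3)
Σ b_i: 1/8·1 + 3/8·1 + 3/8·1 + 1/8·1 = 1 ✓
b·c: 3/8·1/3 + 3/8·2/3 + 1/8·1 = 1/2 ✓
b·c²: 3/8·1/9 + 3/8·4/9 + 1/8·1 = 1/3 ✓
b·Ac: 3/8·1/3 + 1/8·1/3 = 1/6 ✓
b·c³: 3/8·1/27 + 3/8·8/27 + 1/8·1 = 1/4 ✓
b·(c∘Ac): 3/8·2/9 + 1/8·1/3 = 1/8 ✓
b·Ac²: 3/8·1/9 + 1/8·1/3 = 1/12 ✓
b·A²c: 1/8·1/3 = 1/24 ✓; 4 stages ⇒ order 4.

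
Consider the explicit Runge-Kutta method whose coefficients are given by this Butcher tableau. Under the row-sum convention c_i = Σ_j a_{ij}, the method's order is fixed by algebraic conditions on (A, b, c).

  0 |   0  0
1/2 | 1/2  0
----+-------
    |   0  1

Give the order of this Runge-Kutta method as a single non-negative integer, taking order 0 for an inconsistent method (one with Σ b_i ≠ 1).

2

b = (0, 1)
c = (0, 1/2)
Σ b_i: 1·1 = 1 ✓
b·c: 1·1/2 = 1/2 ✓; 2 stages ⇒ order 2.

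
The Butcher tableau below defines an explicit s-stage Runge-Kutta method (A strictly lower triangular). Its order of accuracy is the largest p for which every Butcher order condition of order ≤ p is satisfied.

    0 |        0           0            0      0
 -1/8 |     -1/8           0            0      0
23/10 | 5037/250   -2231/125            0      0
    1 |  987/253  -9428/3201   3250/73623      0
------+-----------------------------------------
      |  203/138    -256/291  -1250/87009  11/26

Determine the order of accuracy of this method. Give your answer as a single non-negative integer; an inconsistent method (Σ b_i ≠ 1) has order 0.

4

b = (203/138, -256/291, -1250/87009, 11/26)
c = (0, -1/8, 23/10, 1)
Ac = (0, 0, 2231/1000, 31/66)
Σ b_i: 203/138·1 + (-256/291)·1 + (-1250/87009)·1 + 11/26·1 = 1 ✓
b·c: (-256/291)·(-1/8) + (-1250/87009)·23/10 + 11/26·1 = 1/2 ✓
b·c²: (-256/291)·1/64 + (-1250/87009)·529/100 + 11/26·1 = 1/3 ✓
b·Ac: (-1250/87009)·2231/1000 + 11/26·31/66 = 1/6 ✓
b·c³: (-256/291)·(-1/512) + (-1250/87009)·12167/1000 + 11/26·1 = 1/4 ✓
b·(c∘Ac): (-1250/87009)·51313/10000 + 11/26·31/66 = 1/8 ✓
b·Ac²: (-1250/87009)·(-2231/8000) + 11/26·3/16 = 1/12 ✓
b·A²c: 11/26·13/132 = 1/24 ✓; 4 stages ⇒ order 4.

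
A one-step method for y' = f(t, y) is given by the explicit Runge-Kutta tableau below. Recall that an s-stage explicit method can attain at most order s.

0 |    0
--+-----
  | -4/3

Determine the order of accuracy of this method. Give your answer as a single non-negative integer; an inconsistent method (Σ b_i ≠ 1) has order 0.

0

b = (-4/3)
c = (0)
Σ b_i: (-4/3)·1 = -4/3 ≠ 1 ⇒ order 0.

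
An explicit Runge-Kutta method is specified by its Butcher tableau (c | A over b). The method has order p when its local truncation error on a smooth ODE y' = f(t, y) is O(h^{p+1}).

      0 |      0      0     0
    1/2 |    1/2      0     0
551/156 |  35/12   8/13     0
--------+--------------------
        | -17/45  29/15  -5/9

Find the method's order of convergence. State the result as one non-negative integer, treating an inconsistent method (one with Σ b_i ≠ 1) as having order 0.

1

b = (-17/45, 29/15, -5/9)
c = (0, 1/2, 551/156)
Ac = (0, 0, 4/13)
Σ b_i: (-17/45)·1 + 29/15·1 + (-5/9)·1 = 1 ✓
b·c: 29/15·1/2 + (-5/9)·551/156 = -6989/7020 ≠ 1/2 ⇒ order 1.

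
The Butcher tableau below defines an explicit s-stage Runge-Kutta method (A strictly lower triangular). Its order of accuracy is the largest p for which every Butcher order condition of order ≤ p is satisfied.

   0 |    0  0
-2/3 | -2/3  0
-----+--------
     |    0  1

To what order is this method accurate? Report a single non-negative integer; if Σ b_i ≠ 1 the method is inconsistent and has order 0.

b = (0, 1)
c = (0, -2/3)
Σ b_i: 1·1 = 1 ✓
b·c: 1·(-2/3) = -2/3 ≠ 1/2 ⇒ order 1.

1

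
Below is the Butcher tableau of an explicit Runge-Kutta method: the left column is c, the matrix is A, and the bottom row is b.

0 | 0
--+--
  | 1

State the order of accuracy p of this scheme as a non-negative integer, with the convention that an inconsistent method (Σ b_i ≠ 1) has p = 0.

1

b = (1)
c = (0)
Σ b_i: 1·1 = 1 ✓; 1 stage ⇒ order 1.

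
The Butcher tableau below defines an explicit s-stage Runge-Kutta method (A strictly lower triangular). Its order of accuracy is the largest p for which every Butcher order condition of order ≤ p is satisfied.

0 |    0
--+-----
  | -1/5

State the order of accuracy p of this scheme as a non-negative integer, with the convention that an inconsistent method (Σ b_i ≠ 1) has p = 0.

b = (-1/5)
c = (0)
Σ b_i: (-1/5)·1 = -1/5 ≠ 1 ⇒ order 0.

0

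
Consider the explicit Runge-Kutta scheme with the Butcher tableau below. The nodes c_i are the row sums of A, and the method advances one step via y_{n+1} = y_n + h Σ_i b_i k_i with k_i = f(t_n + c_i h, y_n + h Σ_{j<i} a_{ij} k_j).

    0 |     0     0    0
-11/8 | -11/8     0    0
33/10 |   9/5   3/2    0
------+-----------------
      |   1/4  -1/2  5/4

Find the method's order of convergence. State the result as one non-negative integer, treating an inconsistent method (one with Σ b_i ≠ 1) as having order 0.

1

b = (1/4, -1/2, 5/4)
c = (0, -11/8, 33/10)
Ac = (0, 0, -33/16)
Σ b_i: 1/4·1 + (-1/2)·1 + 5/4·1 = 1 ✓
b·c: (-1/2)·(-11/8) + 5/4·33/10 = 77/16 ≠ 1/2 ⇒ order 1.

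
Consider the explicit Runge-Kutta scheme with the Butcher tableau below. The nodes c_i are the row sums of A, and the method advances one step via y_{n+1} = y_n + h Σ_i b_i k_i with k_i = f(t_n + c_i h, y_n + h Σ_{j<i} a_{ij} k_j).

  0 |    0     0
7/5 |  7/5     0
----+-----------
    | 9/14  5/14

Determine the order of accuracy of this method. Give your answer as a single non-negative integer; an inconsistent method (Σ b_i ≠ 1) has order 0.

b = (9/14, 5/14)
c = (0, 7/5)
Σ b_i: 9/14·1 + 5/14·1 = 1 ✓
b·c: 5/14·7/5 = 1/2 ✓; 2 stages ⇒ order 2.

2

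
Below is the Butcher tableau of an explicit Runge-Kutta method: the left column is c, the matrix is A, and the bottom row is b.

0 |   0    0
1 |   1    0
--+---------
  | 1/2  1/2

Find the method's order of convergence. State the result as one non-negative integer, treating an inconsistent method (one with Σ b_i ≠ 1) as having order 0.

b = (1/2, 1/2)
c = (0, 1)
Σ b_i: 1/2·1 + 1/2·1 = 1 ✓
b·c: 1/2·1 = 1/2 ✓; 2 stages ⇒ order 2.

2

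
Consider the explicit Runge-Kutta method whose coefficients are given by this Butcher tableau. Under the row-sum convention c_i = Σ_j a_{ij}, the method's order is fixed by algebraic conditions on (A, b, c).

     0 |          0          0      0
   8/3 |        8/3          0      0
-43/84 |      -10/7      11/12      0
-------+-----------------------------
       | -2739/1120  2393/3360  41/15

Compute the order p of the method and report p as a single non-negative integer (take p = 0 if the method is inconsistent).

2

b = (-2739/1120, 2393/3360, 41/15)
c = (0, 8/3, -43/84)
Ac = (0, 0, 22/9)
Σ b_i: (-2739/1120)·1 + 2393/3360·1 + 41/15·1 = 1 ✓
b·c: 2393/3360·8/3 + 41/15·(-43/84) = 1/2 ✓
b·c²: 2393/3360·64/9 + 41/15·1849/7056 = 203947/35280 ≠ 1/3 ⇒ order 2.
b·Ac: 41/15·22/9 = 902/135 ≠ 1/6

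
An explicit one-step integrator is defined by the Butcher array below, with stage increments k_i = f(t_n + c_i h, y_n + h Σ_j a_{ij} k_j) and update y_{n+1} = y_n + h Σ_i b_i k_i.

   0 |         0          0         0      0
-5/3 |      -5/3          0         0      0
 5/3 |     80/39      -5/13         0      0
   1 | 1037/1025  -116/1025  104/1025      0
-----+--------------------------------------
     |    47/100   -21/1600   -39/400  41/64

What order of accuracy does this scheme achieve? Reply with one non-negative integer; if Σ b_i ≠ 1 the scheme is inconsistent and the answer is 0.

b = (47/100, -21/1600, -39/400, 41/64)
c = (0, -5/3, 5/3, 1)
Ac = (0, 0, 25/39, 44/123)
Σ b_i: 47/100·1 + (-21/1600)·1 + (-39/400)·1 + 41/64·1 = 1 ✓
b·c: (-21/1600)·(-5/3) + (-39/400)·5/3 + 41/64·1 = 1/2 ✓
b·c²: (-21/1600)·25/9 + (-39/400)·25/9 + 41/64·1 = 1/3 ✓
b·Ac: (-39/400)·25/39 + 41/64·44/123 = 1/6 ✓
b·c³: (-21/1600)·(-125/27) + (-39/400)·125/27 + 41/64·1 = 1/4 ✓
b·(c∘Ac): (-39/400)·125/117 + 41/64·44/123 = 1/8 ✓
b·Ac²: (-39/400)·(-125/117) + 41/64·(-4/123) = 1/12 ✓
b·A²c: 41/64·8/123 = 1/24 ✓; 4 stages ⇒ order 4.

4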